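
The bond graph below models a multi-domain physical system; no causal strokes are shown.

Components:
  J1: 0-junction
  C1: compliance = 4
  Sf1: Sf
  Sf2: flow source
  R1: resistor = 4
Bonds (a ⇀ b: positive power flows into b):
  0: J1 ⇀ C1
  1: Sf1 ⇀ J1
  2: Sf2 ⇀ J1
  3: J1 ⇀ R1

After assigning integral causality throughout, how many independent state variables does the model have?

1  (C1 all integral)

β1 →Sf1  (source Sf1 imposes f)
β2 →Sf2  (Sf2 fixes flow; stroke at Sf2)
β0 →J1  (C1: C, integral causality)
β3 →R1  (J1 effort already set via bond 0)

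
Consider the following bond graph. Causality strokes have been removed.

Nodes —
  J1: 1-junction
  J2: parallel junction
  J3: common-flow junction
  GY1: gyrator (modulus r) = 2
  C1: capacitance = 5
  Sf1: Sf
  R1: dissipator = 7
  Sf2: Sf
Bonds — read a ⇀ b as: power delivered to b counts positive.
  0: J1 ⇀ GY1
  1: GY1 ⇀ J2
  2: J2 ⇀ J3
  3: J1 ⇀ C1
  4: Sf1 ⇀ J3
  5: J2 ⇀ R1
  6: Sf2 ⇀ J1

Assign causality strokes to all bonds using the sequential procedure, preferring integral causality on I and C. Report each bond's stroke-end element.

bond 4 |Sf1  (source Sf1 imposes f)
bond 6 |Sf2  (source Sf2 imposes f)
bond 0 |J1  (J1 flow already set via bond 6)
bond 3 |J1  (1-jn J1 has f-setter on 6)
bond 2 |J3  (J3 flow already set via bond 4)
bond 1 |J2  (through GY1, causality inverts; strokes same side of GY1)
bond 5 |R1  (0-jn J2 has e-setter on 1)

β0 stroke→J1
β1 stroke→J2
β2 stroke→J3
β3 stroke→J1
β4 stroke→Sf1
β5 stroke→R1
β6 stroke→Sf2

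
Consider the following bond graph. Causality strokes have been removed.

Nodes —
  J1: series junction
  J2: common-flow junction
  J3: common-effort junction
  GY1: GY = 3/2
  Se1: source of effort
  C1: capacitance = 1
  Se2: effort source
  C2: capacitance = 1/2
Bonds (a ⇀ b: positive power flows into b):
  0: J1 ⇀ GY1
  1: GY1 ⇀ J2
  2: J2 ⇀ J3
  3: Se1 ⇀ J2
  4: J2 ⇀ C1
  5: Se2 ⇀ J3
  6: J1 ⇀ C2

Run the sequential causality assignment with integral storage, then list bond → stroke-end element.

#3 →J2  (Se1 fixes effort; stroke away)
#5 →J3  (source Se2 imposes e)
#2 →J2  (J3: bond 5 brought effort, rest push out)
#4 →J2  (C1 integral (e out))
#1 →GY1  (closing 1-jn rule on J2)
#0 →GY1  (GY1 both-in/both-out from 1)
#6 →J1  (1-jn J1 has f-setter on 0)

β0 |GY1
β1 |GY1
β2 |J2
β3 |J2
β4 |J2
β5 |J3
β6 |J1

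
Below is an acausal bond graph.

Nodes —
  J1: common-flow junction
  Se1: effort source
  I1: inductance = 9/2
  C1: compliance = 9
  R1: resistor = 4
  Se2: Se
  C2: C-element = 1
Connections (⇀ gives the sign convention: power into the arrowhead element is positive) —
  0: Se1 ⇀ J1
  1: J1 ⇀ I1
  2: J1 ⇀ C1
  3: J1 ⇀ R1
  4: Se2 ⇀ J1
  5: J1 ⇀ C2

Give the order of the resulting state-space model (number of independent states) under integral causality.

3  (C1, C2, I1 all integral)

β0 →J1  (source Se1 imposes e)
β4 →J1  (Se2 (Se) sets effort on bond)
β1 →I1  (I1: I, integral causality)
β2 →J1  (J1 flow already set via bond 1)
β3 →J1  (1-jn J1 has f-setter on 1)
β5 →J1  (common-f at J1 fixed by 1)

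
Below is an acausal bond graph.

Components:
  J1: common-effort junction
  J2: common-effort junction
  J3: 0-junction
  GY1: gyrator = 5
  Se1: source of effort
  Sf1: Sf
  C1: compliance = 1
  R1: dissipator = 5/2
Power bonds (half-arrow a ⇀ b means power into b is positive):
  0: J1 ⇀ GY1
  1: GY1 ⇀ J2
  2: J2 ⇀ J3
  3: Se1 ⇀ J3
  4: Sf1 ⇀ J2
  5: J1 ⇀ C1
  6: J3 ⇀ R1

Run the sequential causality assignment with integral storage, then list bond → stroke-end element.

bond 3 |J3  (Se1 fixes effort; stroke away)
bond 4 |Sf1  (Sf1 fixes flow; stroke at Sf1)
bond 2 |J2  (J3 effort already set via bond 3)
bond 6 |R1  (J3: bond 3 brought effort, rest push out)
bond 1 |GY1  (common-e at J2 fixed by 2)
bond 0 |GY1  (through GY1, causality inverts; strokes same side of GY1)
bond 5 |J1  (closing 0-jn rule on J1)

b0 stroke at GY1
b1 stroke at GY1
b2 stroke at J2
b3 stroke at J3
b4 stroke at Sf1
b5 stroke at J1
b6 stroke at R1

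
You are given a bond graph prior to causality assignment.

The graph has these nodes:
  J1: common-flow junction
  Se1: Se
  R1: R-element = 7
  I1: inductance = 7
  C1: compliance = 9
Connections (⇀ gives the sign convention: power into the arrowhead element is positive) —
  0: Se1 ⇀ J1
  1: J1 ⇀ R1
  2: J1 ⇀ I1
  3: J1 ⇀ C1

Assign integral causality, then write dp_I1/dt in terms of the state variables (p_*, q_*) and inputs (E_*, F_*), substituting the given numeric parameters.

#0 →J1  (Se1: effort source, stroke at far end)
#2 →I1  (prefer integral on I1)
#1 →J1  (1-jn J1 has f-setter on 2)
#3 →J1  (common-f at J1 fixed by 2)

dp_I1/dt = E_Se1 - p_I1 - q_C1/9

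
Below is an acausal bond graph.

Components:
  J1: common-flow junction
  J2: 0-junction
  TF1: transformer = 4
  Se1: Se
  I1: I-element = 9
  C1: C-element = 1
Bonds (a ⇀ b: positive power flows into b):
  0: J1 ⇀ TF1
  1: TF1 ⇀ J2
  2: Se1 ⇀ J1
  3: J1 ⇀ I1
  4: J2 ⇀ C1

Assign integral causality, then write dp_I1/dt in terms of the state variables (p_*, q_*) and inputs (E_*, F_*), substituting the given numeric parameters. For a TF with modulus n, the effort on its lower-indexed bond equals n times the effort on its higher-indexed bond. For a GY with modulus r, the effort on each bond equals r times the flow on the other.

#2 stroke at J1  (Se1: effort source, stroke at far end)
#3 stroke at I1  (prefer integral on I1)
#0 stroke at J1  (J1 flow already set via bond 3)
#1 stroke at TF1  (TF1: transformer flips bond 0)
#4 stroke at J2  (J2: last free bond brings effort in)

dp_I1/dt = E_Se1 - 4*q_C1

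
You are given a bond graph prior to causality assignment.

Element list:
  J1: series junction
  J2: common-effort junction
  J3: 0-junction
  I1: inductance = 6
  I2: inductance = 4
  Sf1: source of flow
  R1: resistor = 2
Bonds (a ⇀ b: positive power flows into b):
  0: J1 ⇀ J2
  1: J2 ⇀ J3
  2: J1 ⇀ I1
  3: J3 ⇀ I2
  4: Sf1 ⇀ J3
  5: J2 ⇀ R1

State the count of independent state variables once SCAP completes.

2  (I1, I2 all integral)

bond 4 |Sf1  (source Sf1 imposes f)
bond 2 |I1  (I1 outputs flow p/I1)
bond 0 |J1  (1-jn J1 has f-setter on 2)
bond 3 |I2  (I2 integral (f out))
bond 1 |J3  (J3: last free bond brings effort in)
bond 5 |J2  (closing 0-jn rule on J2)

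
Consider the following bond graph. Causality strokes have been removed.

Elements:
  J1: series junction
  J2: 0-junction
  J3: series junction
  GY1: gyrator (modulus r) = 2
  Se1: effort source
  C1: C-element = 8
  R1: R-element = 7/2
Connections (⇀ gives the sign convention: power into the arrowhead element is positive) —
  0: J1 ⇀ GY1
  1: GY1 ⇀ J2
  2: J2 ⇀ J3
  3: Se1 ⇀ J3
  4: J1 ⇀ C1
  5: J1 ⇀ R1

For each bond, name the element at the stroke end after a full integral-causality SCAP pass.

bond 3 stroke at J3  (Se1 (Se) sets effort on bond)
bond 2 stroke at J2  (closing 1-jn rule on J3)
bond 1 stroke at GY1  (J2 effort already set via bond 2)
bond 0 stroke at GY1  (through GY1, causality inverts; strokes same side of GY1)
bond 4 stroke at J1  (common-f at J1 fixed by 0)
bond 5 stroke at J1  (common-f at J1 fixed by 0)

β0 |GY1
β1 |GY1
β2 |J2
β3 |J3
β4 |J1
β5 |J1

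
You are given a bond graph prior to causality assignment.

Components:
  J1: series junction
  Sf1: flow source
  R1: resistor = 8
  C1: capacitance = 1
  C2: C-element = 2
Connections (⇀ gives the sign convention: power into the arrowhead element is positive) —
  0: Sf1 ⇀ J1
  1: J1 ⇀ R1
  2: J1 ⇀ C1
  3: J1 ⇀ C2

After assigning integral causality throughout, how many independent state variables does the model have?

2  (C1, C2 all integral)

b0 stroke→Sf1  (Sf1: flow source, stroke at near end)
b1 stroke→J1  (J1 flow already set via bond 0)
b2 stroke→J1  (J1 flow already set via bond 0)
b3 stroke→J1  (1-jn J1 has f-setter on 0)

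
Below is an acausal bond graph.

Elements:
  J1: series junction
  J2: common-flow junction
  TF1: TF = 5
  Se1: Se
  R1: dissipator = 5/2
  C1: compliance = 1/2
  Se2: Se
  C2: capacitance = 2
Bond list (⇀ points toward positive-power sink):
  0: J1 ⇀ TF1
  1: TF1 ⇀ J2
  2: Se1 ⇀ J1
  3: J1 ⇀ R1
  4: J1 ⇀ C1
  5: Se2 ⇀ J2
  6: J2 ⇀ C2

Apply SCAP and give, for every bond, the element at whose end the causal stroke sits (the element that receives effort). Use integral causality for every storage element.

β2 |J1  (Se1: effort source, stroke at far end)
β5 |J2  (Se2: effort source, stroke at far end)
β4 |J1  (C1 integral (e out))
β6 |J2  (C2: C, integral causality)
β1 |TF1  (closing 1-jn rule on J2)
β0 |J1  (through TF1, causality passes straight; one stroke at TF1)
β3 |R1  (J1 needs exactly one f-in)

b0 stroke→J1
b1 stroke→TF1
b2 stroke→J1
b3 stroke→R1
b4 stroke→J1
b5 stroke→J2
b6 stroke→J2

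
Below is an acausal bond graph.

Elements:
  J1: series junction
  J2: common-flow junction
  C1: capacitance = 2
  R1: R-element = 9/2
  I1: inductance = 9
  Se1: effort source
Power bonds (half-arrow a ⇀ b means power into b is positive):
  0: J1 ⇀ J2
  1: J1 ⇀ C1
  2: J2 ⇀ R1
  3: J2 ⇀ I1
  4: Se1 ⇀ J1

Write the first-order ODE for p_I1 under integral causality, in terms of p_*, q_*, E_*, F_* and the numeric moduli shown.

dp_I1/dt = E_Se1 - p_I1/2 - q_C1/2

bond 4 |J1  (Se1 (Se) sets effort on bond)
bond 1 |J1  (C1 outputs effort q/C1)
bond 0 |J2  (J1 needs exactly one f-in)
bond 3 |I1  (I1 integral (f out))
bond 2 |J2  (1-jn J2 has f-setter on 3)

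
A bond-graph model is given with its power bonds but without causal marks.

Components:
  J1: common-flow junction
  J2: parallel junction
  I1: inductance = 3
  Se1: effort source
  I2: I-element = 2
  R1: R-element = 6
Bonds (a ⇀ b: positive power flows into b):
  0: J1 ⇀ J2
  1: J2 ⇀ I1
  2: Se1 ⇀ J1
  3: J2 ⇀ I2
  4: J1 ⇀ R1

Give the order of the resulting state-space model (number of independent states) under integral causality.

#2 stroke→J1  (Se1 (Se) sets effort on bond)
#1 stroke→I1  (I1 outputs flow p/I1)
#3 stroke→I2  (prefer integral on I2)
#0 stroke→J2  (J2 needs exactly one e-in)
#4 stroke→J1  (J1 flow already set via bond 0)

2  (I1, I2 all integral)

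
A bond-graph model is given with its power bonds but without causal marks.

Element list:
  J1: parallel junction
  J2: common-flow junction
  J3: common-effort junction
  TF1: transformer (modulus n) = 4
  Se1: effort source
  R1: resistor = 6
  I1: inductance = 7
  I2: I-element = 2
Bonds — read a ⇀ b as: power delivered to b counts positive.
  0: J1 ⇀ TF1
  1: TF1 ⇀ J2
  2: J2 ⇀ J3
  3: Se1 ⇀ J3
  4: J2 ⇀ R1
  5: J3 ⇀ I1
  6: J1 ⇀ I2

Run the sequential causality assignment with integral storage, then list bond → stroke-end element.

#0 |J1
#1 |TF1
#2 |J2
#3 |J3
#4 |J2
#5 |I1
#6 |I2

β3 stroke at J3  (Se1 fixes effort; stroke away)
β2 stroke at J2  (J3 effort already set via bond 3)
β5 stroke at I1  (0-jn J3 has e-setter on 3)
β6 stroke at I2  (I2 integral (f out))
β0 stroke at J1  (closing 0-jn rule on J1)
β1 stroke at TF1  (TF1: transformer flips bond 0)
β4 stroke at J2  (J2: bond 1 brought flow, rest push out)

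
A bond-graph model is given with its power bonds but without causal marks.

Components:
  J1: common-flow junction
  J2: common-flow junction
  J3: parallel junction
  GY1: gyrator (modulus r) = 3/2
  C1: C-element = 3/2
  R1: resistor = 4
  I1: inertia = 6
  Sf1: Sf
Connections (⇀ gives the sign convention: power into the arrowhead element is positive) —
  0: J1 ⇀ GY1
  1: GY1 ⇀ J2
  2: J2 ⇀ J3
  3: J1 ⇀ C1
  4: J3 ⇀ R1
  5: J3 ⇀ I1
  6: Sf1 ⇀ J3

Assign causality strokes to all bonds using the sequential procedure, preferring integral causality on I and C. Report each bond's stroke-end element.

bond 0 stroke at GY1
bond 1 stroke at GY1
bond 2 stroke at J2
bond 3 stroke at J1
bond 4 stroke at J3
bond 5 stroke at I1
bond 6 stroke at Sf1

b6 stroke→Sf1  (Sf1: flow source, stroke at near end)
b3 stroke→J1  (C1 outputs effort q/C1)
b0 stroke→GY1  (J1: last free bond brings flow in)
b1 stroke→GY1  (through GY1, causality inverts; strokes same side of GY1)
b2 stroke→J2  (1-jn J2 has f-setter on 1)
b5 stroke→I1  (I1 outputs flow p/I1)
b4 stroke→J3  (J3: last free bond brings effort in)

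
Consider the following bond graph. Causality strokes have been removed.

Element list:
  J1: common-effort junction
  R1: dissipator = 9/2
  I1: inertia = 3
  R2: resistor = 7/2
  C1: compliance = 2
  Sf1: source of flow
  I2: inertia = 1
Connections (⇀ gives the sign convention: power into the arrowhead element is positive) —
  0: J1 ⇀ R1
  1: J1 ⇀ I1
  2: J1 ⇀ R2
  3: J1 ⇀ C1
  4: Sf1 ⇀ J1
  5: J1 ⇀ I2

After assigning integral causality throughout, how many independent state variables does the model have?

3  (C1, I1, I2 all integral)

β4 |Sf1  (Sf1 (Sf) sets flow on bond)
β1 |I1  (prefer integral on I1)
β3 |J1  (C1: C, integral causality)
β0 |R1  (J1: bond 3 brought effort, rest push out)
β2 |R2  (common-e at J1 fixed by 3)
β5 |I2  (J1: bond 3 brought effort, rest push out)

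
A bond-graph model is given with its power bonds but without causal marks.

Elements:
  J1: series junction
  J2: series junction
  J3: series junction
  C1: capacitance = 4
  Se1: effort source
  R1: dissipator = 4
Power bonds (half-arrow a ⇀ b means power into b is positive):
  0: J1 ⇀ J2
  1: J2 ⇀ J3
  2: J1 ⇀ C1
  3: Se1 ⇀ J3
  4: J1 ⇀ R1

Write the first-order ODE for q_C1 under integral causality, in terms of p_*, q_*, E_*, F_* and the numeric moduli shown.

bond 3 stroke at J3  (Se1: effort source, stroke at far end)
bond 1 stroke at J2  (J3: last free bond brings flow in)
bond 0 stroke at J1  (J2 needs exactly one f-in)
bond 2 stroke at J1  (C1: C, integral causality)
bond 4 stroke at R1  (J1: last free bond brings flow in)

dq_C1/dt = E_Se1/4 - q_C1/16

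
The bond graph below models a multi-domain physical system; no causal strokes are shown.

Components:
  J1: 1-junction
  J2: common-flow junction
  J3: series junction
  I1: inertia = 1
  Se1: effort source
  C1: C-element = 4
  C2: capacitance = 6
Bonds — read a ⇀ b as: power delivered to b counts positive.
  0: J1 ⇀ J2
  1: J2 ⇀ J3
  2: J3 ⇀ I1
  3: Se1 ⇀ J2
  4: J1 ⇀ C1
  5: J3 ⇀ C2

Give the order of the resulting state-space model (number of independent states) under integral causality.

3  (C1, C2, I1 all integral)

bond 3 stroke at J2  (Se1 (Se) sets effort on bond)
bond 2 stroke at I1  (I1: I, integral causality)
bond 1 stroke at J3  (J3 flow already set via bond 2)
bond 5 stroke at J3  (1-jn J3 has f-setter on 2)
bond 0 stroke at J2  (J2 flow already set via bond 1)
bond 4 stroke at J1  (common-f at J1 fixed by 0)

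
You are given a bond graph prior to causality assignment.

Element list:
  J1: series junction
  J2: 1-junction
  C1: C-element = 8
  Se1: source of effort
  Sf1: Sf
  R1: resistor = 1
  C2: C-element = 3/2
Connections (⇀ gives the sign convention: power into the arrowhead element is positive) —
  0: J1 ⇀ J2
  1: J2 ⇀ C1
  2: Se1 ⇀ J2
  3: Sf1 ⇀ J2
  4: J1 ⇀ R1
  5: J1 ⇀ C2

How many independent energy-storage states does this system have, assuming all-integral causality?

bond 2 →J2  (Se1: effort source, stroke at far end)
bond 3 →Sf1  (Sf1 fixes flow; stroke at Sf1)
bond 0 →J2  (1-jn J2 has f-setter on 3)
bond 1 →J2  (common-f at J2 fixed by 3)
bond 4 →J1  (J1 flow already set via bond 0)
bond 5 →J1  (common-f at J1 fixed by 0)

2  (C1, C2 all integral)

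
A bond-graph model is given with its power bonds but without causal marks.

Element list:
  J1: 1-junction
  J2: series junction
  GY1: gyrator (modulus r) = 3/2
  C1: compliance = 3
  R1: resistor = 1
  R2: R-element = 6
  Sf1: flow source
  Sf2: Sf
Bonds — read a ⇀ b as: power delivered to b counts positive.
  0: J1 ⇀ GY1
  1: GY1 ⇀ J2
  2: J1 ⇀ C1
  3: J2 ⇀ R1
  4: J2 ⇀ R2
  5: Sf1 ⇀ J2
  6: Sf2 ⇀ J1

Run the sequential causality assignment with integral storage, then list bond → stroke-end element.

#5 |Sf1  (Sf1: flow source, stroke at near end)
#6 |Sf2  (source Sf2 imposes f)
#0 |J1  (common-f at J1 fixed by 6)
#2 |J1  (common-f at J1 fixed by 6)
#1 |J2  (J2 flow already set via bond 5)
#3 |J2  (common-f at J2 fixed by 5)
#4 |J2  (J2 flow already set via bond 5)

#0 stroke→J1
#1 stroke→J2
#2 stroke→J1
#3 stroke→J2
#4 stroke→J2
#5 stroke→Sf1
#6 stroke→Sf2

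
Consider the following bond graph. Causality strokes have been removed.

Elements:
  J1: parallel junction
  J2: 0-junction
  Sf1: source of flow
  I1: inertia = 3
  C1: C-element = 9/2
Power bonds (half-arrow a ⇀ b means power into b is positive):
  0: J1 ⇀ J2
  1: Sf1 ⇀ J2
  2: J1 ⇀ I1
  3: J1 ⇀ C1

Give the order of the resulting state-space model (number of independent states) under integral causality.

b1 →Sf1  (Sf1: flow source, stroke at near end)
b0 →J2  (only one effort-in slot at J2)
b2 →I1  (prefer integral on I1)
b3 →J1  (J1 needs exactly one e-in)

2  (C1, I1 all integral)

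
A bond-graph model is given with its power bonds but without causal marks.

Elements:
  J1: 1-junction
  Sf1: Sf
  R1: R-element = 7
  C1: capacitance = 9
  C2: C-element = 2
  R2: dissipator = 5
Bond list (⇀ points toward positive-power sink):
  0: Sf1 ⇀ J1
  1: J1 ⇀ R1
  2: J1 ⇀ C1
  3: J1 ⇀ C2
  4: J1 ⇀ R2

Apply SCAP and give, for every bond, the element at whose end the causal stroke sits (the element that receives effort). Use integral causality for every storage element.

β0 stroke at Sf1  (source Sf1 imposes f)
β1 stroke at J1  (J1 flow already set via bond 0)
β2 stroke at J1  (J1 flow already set via bond 0)
β3 stroke at J1  (J1 flow already set via bond 0)
β4 stroke at J1  (common-f at J1 fixed by 0)

bond 0 |Sf1
bond 1 |J1
bond 2 |J1
bond 3 |J1
bond 4 |J1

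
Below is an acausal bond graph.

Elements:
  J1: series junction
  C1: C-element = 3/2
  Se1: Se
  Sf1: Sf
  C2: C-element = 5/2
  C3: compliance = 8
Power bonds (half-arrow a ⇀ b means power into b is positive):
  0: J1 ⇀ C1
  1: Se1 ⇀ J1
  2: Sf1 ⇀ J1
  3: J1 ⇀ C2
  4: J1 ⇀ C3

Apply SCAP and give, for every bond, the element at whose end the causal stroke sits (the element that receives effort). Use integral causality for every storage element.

bond 1 stroke→J1  (Se1: effort source, stroke at far end)
bond 2 stroke→Sf1  (Sf1: flow source, stroke at near end)
bond 0 stroke→J1  (J1: bond 2 brought flow, rest push out)
bond 3 stroke→J1  (J1: bond 2 brought flow, rest push out)
bond 4 stroke→J1  (common-f at J1 fixed by 2)

bond 0 stroke at J1
bond 1 stroke at J1
bond 2 stroke at Sf1
bond 3 stroke at J1
bond 4 stroke at J1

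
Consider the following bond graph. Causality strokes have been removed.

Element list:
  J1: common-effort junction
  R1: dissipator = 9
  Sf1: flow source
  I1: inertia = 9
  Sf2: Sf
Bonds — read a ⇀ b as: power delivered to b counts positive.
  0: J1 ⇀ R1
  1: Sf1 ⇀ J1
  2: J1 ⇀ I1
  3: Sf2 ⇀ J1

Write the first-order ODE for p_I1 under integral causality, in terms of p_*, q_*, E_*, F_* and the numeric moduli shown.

dp_I1/dt = 9*F_Sf1 + 9*F_Sf2 - p_I1

β1 |Sf1  (Sf1 fixes flow; stroke at Sf1)
β3 |Sf2  (Sf2 (Sf) sets flow on bond)
β2 |I1  (I1 outputs flow p/I1)
β0 |J1  (closing 0-jn rule on J1)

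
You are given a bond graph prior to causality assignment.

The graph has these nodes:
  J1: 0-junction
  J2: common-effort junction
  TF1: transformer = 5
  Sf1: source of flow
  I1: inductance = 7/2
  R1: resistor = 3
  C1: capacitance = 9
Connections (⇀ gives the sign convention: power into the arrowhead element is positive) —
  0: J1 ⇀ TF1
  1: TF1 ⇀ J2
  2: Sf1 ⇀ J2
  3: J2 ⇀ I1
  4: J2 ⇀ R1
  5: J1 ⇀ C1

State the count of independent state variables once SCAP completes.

b2 stroke at Sf1  (Sf1 fixes flow; stroke at Sf1)
b3 stroke at I1  (prefer integral on I1)
b5 stroke at J1  (C1 integral (e out))
b0 stroke at TF1  (J1: bond 5 brought effort, rest push out)
b1 stroke at J2  (TF1: transformer flips bond 0)
b4 stroke at R1  (J2: bond 1 brought effort, rest push out)

2  (C1, I1 all integral)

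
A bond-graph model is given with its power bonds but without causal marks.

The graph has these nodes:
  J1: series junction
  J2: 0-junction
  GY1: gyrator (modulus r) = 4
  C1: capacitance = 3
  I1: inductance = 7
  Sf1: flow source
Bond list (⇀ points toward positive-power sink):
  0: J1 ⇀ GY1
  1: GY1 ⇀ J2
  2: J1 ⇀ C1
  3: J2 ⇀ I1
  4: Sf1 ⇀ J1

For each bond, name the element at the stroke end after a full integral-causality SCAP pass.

β4 stroke at Sf1  (Sf1 fixes flow; stroke at Sf1)
β0 stroke at J1  (1-jn J1 has f-setter on 4)
β2 stroke at J1  (common-f at J1 fixed by 4)
β1 stroke at J2  (through GY1, causality inverts; strokes same side of GY1)
β3 stroke at I1  (0-jn J2 has e-setter on 1)

b0 stroke at J1
b1 stroke at J2
b2 stroke at J1
b3 stroke at I1
b4 stroke at Sf1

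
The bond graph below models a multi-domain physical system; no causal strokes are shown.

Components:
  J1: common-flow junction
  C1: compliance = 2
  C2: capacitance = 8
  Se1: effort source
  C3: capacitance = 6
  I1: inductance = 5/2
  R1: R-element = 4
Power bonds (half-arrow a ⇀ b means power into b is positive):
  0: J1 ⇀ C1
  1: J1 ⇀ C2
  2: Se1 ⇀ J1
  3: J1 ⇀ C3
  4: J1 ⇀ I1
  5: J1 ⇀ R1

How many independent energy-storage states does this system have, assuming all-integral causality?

β2 stroke at J1  (Se1 fixes effort; stroke away)
β0 stroke at J1  (C1: C, integral causality)
β1 stroke at J1  (prefer integral on C2)
β3 stroke at J1  (C3 outputs effort q/C3)
β4 stroke at I1  (I1 integral (f out))
β5 stroke at J1  (J1 flow already set via bond 4)

4  (C1, C2, C3, I1 all integral)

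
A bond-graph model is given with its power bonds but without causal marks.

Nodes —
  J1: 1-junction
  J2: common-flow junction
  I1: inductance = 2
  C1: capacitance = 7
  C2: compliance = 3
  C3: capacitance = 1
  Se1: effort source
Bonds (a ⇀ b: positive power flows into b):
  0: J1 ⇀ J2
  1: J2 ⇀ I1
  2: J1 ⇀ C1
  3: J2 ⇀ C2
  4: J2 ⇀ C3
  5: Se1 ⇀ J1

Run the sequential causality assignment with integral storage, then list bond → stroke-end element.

#0 stroke→J2
#1 stroke→I1
#2 stroke→J1
#3 stroke→J2
#4 stroke→J2
#5 stroke→J1

bond 5 stroke→J1  (Se1: effort source, stroke at far end)
bond 1 stroke→I1  (I1: I, integral causality)
bond 0 stroke→J2  (J2 flow already set via bond 1)
bond 3 stroke→J2  (J2 flow already set via bond 1)
bond 4 stroke→J2  (1-jn J2 has f-setter on 1)
bond 2 stroke→J1  (J1 flow already set via bond 0)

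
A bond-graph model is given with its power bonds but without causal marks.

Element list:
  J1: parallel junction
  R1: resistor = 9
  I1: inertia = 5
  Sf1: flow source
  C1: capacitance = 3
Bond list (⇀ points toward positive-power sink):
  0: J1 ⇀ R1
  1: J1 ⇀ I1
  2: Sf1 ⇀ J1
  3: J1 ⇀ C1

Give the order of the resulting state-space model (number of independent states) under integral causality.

#2 |Sf1  (Sf1 (Sf) sets flow on bond)
#1 |I1  (prefer integral on I1)
#3 |J1  (C1: C, integral causality)
#0 |R1  (common-e at J1 fixed by 3)

2  (C1, I1 all integral)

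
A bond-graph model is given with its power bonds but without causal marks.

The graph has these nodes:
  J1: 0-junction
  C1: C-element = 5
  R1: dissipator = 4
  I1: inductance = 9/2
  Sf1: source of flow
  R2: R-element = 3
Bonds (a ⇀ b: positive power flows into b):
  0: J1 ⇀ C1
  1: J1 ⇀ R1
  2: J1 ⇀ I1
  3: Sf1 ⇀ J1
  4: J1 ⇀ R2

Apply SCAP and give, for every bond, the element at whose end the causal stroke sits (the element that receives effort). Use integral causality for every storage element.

β3 stroke at Sf1  (Sf1: flow source, stroke at near end)
β0 stroke at J1  (C1 outputs effort q/C1)
β1 stroke at R1  (0-jn J1 has e-setter on 0)
β2 stroke at I1  (J1: bond 0 brought effort, rest push out)
β4 stroke at R2  (common-e at J1 fixed by 0)

β0 stroke→J1
β1 stroke→R1
β2 stroke→I1
β3 stroke→Sf1
β4 stroke→R2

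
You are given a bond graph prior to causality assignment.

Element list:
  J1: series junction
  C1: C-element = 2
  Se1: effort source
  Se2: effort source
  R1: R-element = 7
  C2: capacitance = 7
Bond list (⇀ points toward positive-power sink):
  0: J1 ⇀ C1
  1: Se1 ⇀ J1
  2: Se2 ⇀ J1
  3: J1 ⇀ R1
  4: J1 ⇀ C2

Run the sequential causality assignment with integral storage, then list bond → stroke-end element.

#1 |J1  (source Se1 imposes e)
#2 |J1  (source Se2 imposes e)
#0 |J1  (C1 integral (e out))
#4 |J1  (prefer integral on C2)
#3 |R1  (closing 1-jn rule on J1)

#0 stroke→J1
#1 stroke→J1
#2 stroke→J1
#3 stroke→R1
#4 stroke→J1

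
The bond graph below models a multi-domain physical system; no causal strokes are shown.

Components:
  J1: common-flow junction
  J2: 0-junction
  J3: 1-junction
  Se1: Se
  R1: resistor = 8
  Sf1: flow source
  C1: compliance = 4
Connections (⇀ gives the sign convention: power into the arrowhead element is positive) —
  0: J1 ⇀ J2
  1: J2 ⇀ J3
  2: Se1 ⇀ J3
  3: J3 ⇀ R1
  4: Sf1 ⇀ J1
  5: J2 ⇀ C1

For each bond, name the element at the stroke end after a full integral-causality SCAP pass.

b2 stroke→J3  (Se1 (Se) sets effort on bond)
b4 stroke→Sf1  (Sf1 (Sf) sets flow on bond)
b0 stroke→J1  (J1 flow already set via bond 4)
b5 stroke→J2  (C1: C, integral causality)
b1 stroke→J3  (0-jn J2 has e-setter on 5)
b3 stroke→R1  (J3 needs exactly one f-in)

b0 |J1
b1 |J3
b2 |J3
b3 |R1
b4 |Sf1
b5 |J2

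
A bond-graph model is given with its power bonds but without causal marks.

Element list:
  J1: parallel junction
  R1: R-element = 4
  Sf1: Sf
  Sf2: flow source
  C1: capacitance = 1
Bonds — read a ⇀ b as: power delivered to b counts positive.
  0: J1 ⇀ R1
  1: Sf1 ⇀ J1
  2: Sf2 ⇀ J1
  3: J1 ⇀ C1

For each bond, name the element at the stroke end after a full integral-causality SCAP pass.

bond 0 stroke at R1
bond 1 stroke at Sf1
bond 2 stroke at Sf2
bond 3 stroke at J1

β1 stroke at Sf1  (Sf1: flow source, stroke at near end)
β2 stroke at Sf2  (Sf2 (Sf) sets flow on bond)
β3 stroke at J1  (C1 outputs effort q/C1)
β0 stroke at R1  (J1 effort already set via bond 3)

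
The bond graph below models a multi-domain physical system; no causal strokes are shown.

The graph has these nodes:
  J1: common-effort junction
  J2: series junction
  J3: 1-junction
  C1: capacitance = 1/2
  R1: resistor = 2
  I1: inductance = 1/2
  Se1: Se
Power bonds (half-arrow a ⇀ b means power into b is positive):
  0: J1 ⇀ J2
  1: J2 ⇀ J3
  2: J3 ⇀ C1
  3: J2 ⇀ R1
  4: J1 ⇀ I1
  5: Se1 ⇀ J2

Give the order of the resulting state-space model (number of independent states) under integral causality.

2  (C1, I1 all integral)

β5 stroke at J2  (source Se1 imposes e)
β2 stroke at J3  (C1 integral (e out))
β1 stroke at J2  (J3: last free bond brings flow in)
β4 stroke at I1  (I1: I, integral causality)
β0 stroke at J1  (J1: last free bond brings effort in)
β3 stroke at J2  (1-jn J2 has f-setter on 0)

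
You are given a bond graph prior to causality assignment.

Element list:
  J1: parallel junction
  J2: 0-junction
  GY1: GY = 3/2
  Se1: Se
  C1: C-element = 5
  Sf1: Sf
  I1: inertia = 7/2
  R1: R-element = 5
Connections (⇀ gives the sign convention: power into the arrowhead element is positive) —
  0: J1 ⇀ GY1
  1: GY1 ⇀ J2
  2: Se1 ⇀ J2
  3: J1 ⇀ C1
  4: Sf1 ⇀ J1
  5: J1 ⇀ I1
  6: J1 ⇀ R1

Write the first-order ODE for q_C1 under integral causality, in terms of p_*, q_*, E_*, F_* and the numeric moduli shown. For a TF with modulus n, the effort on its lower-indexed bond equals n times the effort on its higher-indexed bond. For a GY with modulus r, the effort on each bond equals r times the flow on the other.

β2 stroke at J2  (source Se1 imposes e)
β4 stroke at Sf1  (Sf1 (Sf) sets flow on bond)
β1 stroke at GY1  (J2 effort already set via bond 2)
β0 stroke at GY1  (GY GY1: same side as bond 1)
β3 stroke at J1  (C1 integral (e out))
β5 stroke at I1  (J1 effort already set via bond 3)
β6 stroke at R1  (J1 effort already set via bond 3)

dq_C1/dt = -2*E_Se1/3 + F_Sf1 - 2*p_I1/7 - q_C1/25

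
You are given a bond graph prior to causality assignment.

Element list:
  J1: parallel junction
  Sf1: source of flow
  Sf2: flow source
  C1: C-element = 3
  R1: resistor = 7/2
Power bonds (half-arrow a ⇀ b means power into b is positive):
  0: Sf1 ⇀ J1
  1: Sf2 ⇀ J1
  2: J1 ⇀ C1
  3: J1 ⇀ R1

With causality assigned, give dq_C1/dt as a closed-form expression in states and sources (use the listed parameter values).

dq_C1/dt = F_Sf1 + F_Sf2 - 2*q_C1/21

β0 |Sf1  (source Sf1 imposes f)
β1 |Sf2  (Sf2 fixes flow; stroke at Sf2)
β2 |J1  (C1 outputs effort q/C1)
β3 |R1  (J1: bond 2 brought effort, rest push out)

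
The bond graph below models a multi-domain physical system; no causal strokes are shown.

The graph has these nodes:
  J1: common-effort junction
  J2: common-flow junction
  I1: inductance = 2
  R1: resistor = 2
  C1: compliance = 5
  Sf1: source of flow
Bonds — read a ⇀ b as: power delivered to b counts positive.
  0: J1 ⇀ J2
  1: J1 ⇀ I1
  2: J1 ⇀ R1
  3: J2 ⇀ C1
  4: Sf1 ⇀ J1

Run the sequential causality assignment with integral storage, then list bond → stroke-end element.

b0 |J1
b1 |I1
b2 |R1
b3 |J2
b4 |Sf1

bond 4 stroke at Sf1  (Sf1 fixes flow; stroke at Sf1)
bond 1 stroke at I1  (prefer integral on I1)
bond 3 stroke at J2  (prefer integral on C1)
bond 0 stroke at J1  (only one flow-in slot at J2)
bond 2 stroke at R1  (common-e at J1 fixed by 0)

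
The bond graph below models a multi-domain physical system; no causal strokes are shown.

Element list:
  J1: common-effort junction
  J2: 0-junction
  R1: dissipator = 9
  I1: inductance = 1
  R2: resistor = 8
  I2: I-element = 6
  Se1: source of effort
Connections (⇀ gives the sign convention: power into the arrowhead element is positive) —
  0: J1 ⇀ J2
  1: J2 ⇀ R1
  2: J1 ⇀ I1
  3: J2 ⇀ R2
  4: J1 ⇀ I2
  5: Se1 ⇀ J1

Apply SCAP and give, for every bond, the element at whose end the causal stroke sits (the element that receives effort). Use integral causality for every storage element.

bond 0 stroke→J2
bond 1 stroke→R1
bond 2 stroke→I1
bond 3 stroke→R2
bond 4 stroke→I2
bond 5 stroke→J1

β5 |J1  (source Se1 imposes e)
β0 |J2  (0-jn J1 has e-setter on 5)
β2 |I1  (0-jn J1 has e-setter on 5)
β4 |I2  (J1 effort already set via bond 5)
β1 |R1  (0-jn J2 has e-setter on 0)
β3 |R2  (common-e at J2 fixed by 0)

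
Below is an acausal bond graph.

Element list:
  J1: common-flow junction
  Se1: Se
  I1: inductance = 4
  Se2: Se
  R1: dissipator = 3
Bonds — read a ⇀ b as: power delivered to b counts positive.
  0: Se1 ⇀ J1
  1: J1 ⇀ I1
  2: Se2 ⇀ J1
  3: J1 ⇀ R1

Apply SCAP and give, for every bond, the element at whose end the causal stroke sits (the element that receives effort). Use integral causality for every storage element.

b0 stroke→J1  (Se1 (Se) sets effort on bond)
b2 stroke→J1  (source Se2 imposes e)
b1 stroke→I1  (I1 integral (f out))
b3 stroke→J1  (1-jn J1 has f-setter on 1)

bond 0 →J1
bond 1 →I1
bond 2 →J1
bond 3 →J1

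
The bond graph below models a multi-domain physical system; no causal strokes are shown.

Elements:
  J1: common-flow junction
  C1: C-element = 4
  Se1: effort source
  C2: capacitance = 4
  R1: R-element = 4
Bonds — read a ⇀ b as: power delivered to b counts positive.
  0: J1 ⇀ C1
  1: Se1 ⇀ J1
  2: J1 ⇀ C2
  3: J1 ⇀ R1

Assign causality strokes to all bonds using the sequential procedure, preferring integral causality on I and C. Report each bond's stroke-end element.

bond 0 |J1
bond 1 |J1
bond 2 |J1
bond 3 |R1

b1 stroke at J1  (source Se1 imposes e)
b0 stroke at J1  (prefer integral on C1)
b2 stroke at J1  (prefer integral on C2)
b3 stroke at R1  (only one flow-in slot at J1)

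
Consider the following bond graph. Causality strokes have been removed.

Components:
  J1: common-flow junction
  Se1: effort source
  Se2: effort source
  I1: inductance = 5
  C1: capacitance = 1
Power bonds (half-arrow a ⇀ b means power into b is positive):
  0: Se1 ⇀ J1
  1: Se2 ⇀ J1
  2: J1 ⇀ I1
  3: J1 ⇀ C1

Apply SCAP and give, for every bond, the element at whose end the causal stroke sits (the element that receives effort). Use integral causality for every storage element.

b0 stroke at J1
b1 stroke at J1
b2 stroke at I1
b3 stroke at J1

β0 stroke→J1  (Se1 (Se) sets effort on bond)
β1 stroke→J1  (Se2 (Se) sets effort on bond)
β2 stroke→I1  (prefer integral on I1)
β3 stroke→J1  (J1 flow already set via bond 2)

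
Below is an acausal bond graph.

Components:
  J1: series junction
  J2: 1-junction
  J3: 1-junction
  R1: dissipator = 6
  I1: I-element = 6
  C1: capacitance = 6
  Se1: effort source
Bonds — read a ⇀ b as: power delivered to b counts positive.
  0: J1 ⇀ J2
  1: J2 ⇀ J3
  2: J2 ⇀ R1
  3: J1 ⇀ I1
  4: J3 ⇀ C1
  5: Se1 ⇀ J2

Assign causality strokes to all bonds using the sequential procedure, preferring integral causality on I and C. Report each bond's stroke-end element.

bond 0 →J1
bond 1 →J2
bond 2 →J2
bond 3 →I1
bond 4 →J3
bond 5 →J2

#5 →J2  (Se1 (Se) sets effort on bond)
#3 →I1  (prefer integral on I1)
#0 →J1  (J1 flow already set via bond 3)
#1 →J2  (J2 flow already set via bond 0)
#2 →J2  (common-f at J2 fixed by 0)
#4 →J3  (J3: bond 1 brought flow, rest push out)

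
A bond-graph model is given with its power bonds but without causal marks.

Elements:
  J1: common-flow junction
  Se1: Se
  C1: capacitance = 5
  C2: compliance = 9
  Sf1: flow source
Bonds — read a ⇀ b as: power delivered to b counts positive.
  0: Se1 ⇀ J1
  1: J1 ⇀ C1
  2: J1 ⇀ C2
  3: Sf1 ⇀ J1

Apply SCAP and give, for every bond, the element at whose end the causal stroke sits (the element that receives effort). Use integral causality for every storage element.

b0 →J1
b1 →J1
b2 →J1
b3 →Sf1

β0 stroke→J1  (Se1 fixes effort; stroke away)
β3 stroke→Sf1  (Sf1 (Sf) sets flow on bond)
β1 stroke→J1  (common-f at J1 fixed by 3)
β2 stroke→J1  (J1 flow already set via bond 3)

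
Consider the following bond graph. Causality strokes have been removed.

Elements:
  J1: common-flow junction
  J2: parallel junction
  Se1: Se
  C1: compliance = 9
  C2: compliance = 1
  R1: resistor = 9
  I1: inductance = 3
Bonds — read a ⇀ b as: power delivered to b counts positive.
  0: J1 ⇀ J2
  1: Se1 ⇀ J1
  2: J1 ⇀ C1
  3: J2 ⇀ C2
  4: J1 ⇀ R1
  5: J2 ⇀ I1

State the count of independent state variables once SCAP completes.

3  (C1, C2, I1 all integral)

b1 |J1  (Se1 fixes effort; stroke away)
b2 |J1  (prefer integral on C1)
b3 |J2  (C2: C, integral causality)
b0 |J1  (0-jn J2 has e-setter on 3)
b5 |I1  (J2: bond 3 brought effort, rest push out)
b4 |R1  (only one flow-in slot at J1)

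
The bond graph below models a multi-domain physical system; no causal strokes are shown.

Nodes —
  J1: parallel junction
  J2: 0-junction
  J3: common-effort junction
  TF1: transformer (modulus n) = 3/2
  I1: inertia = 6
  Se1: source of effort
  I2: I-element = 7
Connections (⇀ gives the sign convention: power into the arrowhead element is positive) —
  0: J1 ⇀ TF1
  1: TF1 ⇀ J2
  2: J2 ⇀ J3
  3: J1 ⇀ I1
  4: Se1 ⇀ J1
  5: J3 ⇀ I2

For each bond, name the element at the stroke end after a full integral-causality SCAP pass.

#4 |J1  (Se1: effort source, stroke at far end)
#0 |TF1  (0-jn J1 has e-setter on 4)
#3 |I1  (0-jn J1 has e-setter on 4)
#1 |J2  (TF TF1: opposite of bond 0)
#2 |J3  (common-e at J2 fixed by 1)
#5 |I2  (J3: bond 2 brought effort, rest push out)

b0 stroke→TF1
b1 stroke→J2
b2 stroke→J3
b3 stroke→I1
b4 stroke→J1
b5 stroke→I2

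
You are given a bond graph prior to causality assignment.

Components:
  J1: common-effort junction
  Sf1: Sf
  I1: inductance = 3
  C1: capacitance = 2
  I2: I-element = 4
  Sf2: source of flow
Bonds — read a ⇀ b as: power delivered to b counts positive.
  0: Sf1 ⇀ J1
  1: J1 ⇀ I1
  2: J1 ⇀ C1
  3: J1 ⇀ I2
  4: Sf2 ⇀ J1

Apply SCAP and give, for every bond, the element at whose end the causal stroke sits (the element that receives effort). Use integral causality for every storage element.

bond 0 →Sf1
bond 1 →I1
bond 2 →J1
bond 3 →I2
bond 4 →Sf2

β0 →Sf1  (Sf1 (Sf) sets flow on bond)
β4 →Sf2  (Sf2: flow source, stroke at near end)
β1 →I1  (I1 integral (f out))
β2 →J1  (prefer integral on C1)
β3 →I2  (J1: bond 2 brought effort, rest push out)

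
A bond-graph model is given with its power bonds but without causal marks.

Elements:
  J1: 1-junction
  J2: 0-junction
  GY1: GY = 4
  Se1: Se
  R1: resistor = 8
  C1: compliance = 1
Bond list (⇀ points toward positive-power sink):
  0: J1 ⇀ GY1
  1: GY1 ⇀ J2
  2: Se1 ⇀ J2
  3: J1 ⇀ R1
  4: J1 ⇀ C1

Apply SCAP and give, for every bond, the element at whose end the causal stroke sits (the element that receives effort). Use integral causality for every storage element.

#0 |GY1
#1 |GY1
#2 |J2
#3 |J1
#4 |J1

b2 →J2  (Se1: effort source, stroke at far end)
b1 →GY1  (J2: bond 2 brought effort, rest push out)
b0 →GY1  (GY1: gyrator matches bond 1)
b3 →J1  (1-jn J1 has f-setter on 0)
b4 →J1  (common-f at J1 fixed by 0)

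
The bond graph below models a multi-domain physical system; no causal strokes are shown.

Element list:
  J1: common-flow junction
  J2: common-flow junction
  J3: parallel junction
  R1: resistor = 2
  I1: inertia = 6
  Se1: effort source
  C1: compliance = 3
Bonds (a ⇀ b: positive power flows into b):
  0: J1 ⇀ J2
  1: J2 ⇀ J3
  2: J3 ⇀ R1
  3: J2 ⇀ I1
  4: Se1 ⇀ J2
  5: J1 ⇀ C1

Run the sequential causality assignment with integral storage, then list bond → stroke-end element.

b0 |J2
b1 |J2
b2 |J3
b3 |I1
b4 |J2
b5 |J1

β4 stroke at J2  (Se1: effort source, stroke at far end)
β3 stroke at I1  (prefer integral on I1)
β0 stroke at J2  (1-jn J2 has f-setter on 3)
β1 stroke at J2  (common-f at J2 fixed by 3)
β2 stroke at J3  (J3 needs exactly one e-in)
β5 stroke at J1  (J1: bond 0 brought flow, rest push out)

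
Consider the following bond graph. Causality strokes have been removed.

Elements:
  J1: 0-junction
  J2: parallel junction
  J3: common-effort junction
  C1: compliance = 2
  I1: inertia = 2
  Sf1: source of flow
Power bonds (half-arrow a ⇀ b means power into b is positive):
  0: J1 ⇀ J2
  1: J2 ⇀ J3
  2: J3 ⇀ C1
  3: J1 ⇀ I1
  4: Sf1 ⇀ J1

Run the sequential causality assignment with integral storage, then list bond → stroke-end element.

b4 |Sf1  (Sf1 fixes flow; stroke at Sf1)
b2 |J3  (C1: C, integral causality)
b1 |J2  (J3 effort already set via bond 2)
b0 |J1  (common-e at J2 fixed by 1)
b3 |I1  (common-e at J1 fixed by 0)

bond 0 stroke→J1
bond 1 stroke→J2
bond 2 stroke→J3
bond 3 stroke→I1
bond 4 stroke→Sf1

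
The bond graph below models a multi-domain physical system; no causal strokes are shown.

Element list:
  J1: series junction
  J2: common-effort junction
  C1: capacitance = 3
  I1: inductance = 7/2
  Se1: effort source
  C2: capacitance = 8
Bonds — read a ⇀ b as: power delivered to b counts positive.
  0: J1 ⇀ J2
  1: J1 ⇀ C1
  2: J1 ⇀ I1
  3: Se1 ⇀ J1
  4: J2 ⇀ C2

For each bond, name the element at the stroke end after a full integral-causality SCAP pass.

β0 |J1
β1 |J1
β2 |I1
β3 |J1
β4 |J2

#3 stroke at J1  (Se1 fixes effort; stroke away)
#1 stroke at J1  (C1: C, integral causality)
#2 stroke at I1  (I1 integral (f out))
#0 stroke at J1  (J1: bond 2 brought flow, rest push out)
#4 stroke at J2  (only one effort-in slot at J2)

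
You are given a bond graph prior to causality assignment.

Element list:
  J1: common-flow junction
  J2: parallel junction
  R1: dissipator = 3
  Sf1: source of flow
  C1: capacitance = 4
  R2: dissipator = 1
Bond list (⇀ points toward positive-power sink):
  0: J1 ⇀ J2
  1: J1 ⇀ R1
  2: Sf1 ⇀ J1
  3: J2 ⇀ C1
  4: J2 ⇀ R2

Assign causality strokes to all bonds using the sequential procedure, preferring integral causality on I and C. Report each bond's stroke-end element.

bond 2 →Sf1  (Sf1 (Sf) sets flow on bond)
bond 0 →J1  (J1 flow already set via bond 2)
bond 1 →J1  (J1: bond 2 brought flow, rest push out)
bond 3 →J2  (C1 outputs effort q/C1)
bond 4 →R2  (J2: bond 3 brought effort, rest push out)

b0 →J1
b1 →J1
b2 →Sf1
b3 →J2
b4 →R2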